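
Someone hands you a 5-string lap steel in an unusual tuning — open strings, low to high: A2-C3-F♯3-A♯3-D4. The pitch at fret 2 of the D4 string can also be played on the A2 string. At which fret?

19

D4 at fret 2 is D4 + 2 semitones = E4.
The open A2 string is 17 semitones below the open D4, so the same pitch on the A2 string lies at fret 2 + 17 = 19.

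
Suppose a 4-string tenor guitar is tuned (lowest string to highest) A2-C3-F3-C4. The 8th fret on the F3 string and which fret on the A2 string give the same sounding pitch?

16

F3 at fret 8 is F3 + 8 semitones = C#4.
The open A2 string is 8 semitones below the open F3, so the same pitch on the A2 string lies at fret 8 + 8 = 16.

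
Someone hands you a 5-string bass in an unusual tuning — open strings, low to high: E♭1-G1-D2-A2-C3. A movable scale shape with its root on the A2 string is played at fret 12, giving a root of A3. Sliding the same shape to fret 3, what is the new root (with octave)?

Moving from fret 12 to fret 3 shifts the root by -9 semitones.
A3 down 9 semitones is C3.

C3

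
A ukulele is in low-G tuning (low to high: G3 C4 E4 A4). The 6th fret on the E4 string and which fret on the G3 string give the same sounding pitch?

15

E4 at fret 6 is E4 + 6 semitones = A#4.
The open G3 string is 9 semitones below the open E4, so the same pitch on the G3 string lies at fret 6 + 9 = 15.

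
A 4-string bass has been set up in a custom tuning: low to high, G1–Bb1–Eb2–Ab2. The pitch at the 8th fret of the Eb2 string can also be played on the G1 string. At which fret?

Eb2 at fret 8 is Eb2 + 8 semitones = B2.
The open G1 string is 8 semitones below the open Eb2, so the same pitch on the G1 string lies at fret 8 + 8 = 16.

16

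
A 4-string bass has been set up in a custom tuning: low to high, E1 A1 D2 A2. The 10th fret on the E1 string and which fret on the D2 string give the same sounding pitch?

Fret 10 on E1 is MIDI 28 + 10 = 38 (D2). On the D2 string (open MIDI 38), that pitch is 38 − 38 = fret 0.

0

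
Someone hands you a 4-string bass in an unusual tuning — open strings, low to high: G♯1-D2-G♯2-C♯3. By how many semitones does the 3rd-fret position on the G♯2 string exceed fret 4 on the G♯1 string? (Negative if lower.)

11 semitones

G♯2 at fret 3 → B2 (MIDI 47); G♯1 at fret 4 → C2 (MIDI 36).
47 − 36 = 11, so the two pitches are 11 semitones apart.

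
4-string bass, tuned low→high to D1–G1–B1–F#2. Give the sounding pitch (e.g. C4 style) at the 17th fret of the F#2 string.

Each fret is one semitone, so F#2 + 17 = B3.

B3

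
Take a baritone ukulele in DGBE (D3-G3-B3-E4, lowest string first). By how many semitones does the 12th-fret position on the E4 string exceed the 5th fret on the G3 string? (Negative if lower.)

E4 at fret 12 → E5 (MIDI 76); G3 at fret 5 → C4 (MIDI 60).
76 − 60 = 16, so the two pitches are 16 semitones apart.

16 semitones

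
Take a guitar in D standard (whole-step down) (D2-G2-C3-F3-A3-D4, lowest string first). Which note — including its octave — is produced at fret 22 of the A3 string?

G5

The open A3 string plus 22 semitones: A–A#–B–C–…–F–F#–G.
The walk passes from B into C 2 times, so the octave number goes from 3 to 5.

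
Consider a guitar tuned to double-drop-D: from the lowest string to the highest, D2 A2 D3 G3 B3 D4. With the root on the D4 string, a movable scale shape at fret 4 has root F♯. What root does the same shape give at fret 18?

G♯

Moving from fret 4 to fret 18 shifts the root by 14 semitones.
F♯ up 14 semitones is G♯.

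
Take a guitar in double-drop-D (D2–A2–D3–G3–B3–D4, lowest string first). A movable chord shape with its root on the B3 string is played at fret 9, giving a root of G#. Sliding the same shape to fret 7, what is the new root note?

Moving from fret 9 to fret 7 shifts the root by -2 semitones.
G# down 2 semitones is F#.

F#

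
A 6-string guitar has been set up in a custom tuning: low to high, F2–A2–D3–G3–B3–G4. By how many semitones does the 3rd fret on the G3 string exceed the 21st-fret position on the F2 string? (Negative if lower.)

-4 semitones

G3 at fret 3 → A♯3 (MIDI 58); F2 at fret 21 → D4 (MIDI 62).
58 − 62 = -4, so the two pitches are 4 semitones apart.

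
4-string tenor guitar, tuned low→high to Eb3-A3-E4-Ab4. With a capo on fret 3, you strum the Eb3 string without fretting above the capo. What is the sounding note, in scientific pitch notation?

The capo raises the open Eb3 by 3 semitones to Gb3; fretting 0 more gives Eb3 + 3 + 0 = Eb3 + 3 semitones = Gb3.
(Also written F#.)

Gb3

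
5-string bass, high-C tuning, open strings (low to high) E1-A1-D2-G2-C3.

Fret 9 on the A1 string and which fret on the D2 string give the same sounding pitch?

Fret 9 on A1 is MIDI 33 + 9 = 42 (F#2). On the D2 string (open MIDI 38), that pitch is 42 − 38 = fret 4.

4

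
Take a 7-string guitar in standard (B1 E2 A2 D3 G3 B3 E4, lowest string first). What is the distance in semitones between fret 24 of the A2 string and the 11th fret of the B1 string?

A2 at fret 24 → A4 (MIDI 69); B1 at fret 11 → A♯2 (MIDI 46).
69 − 46 = 23, so the two pitches are 23 semitones apart, with A4 the higher.

23 semitones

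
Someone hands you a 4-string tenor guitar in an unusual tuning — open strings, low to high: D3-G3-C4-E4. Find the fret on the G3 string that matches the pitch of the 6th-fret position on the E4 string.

E4 at fret 6 is E4 + 6 semitones = B♭4.
The open G3 string is 9 semitones below the open E4, so the same pitch on the G3 string lies at fret 6 + 9 = 15.

15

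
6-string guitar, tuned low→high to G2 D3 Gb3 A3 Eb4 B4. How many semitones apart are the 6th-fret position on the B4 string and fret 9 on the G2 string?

B4 at fret 6 → F5 (MIDI 77); G2 at fret 9 → E3 (MIDI 52).
77 − 52 = 25, so the two pitches are 25 semitones apart, with F5 the higher.

25 semitones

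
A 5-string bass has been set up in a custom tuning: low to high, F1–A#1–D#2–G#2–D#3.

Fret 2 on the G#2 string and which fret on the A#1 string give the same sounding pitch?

Fret 2 on G#2 is MIDI 44 + 2 = 46 (A#2). On the A#1 string (open MIDI 34), that pitch is 46 − 34 = fret 12.

12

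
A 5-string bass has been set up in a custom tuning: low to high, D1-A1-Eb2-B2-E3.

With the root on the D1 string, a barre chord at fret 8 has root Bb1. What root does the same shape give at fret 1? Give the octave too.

Moving from fret 8 to fret 1 shifts the root by -7 semitones.
Bb1 down 7 semitones is Eb1.

Eb1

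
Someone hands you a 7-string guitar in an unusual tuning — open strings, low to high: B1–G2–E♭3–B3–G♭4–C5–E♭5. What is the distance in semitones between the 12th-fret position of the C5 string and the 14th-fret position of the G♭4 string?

4 semitones

C5 at fret 12 → C6 (MIDI 84); G♭4 at fret 14 → A♭5 (MIDI 80).
84 − 80 = 4, so the two pitches are 4 semitones apart, with C6 the higher.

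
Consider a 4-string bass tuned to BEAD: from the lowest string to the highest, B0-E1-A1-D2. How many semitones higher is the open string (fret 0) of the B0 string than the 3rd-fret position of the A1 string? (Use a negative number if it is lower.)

B0 at fret 0 → B0 (MIDI 23); A1 at fret 3 → C2 (MIDI 36).
23 − 36 = -13, so the two pitches are 13 semitones apart.

-13 semitones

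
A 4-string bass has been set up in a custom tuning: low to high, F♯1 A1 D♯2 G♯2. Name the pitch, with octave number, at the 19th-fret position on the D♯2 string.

The open D♯2 string plus 19 semitones: D#–E–F–F#–…–G#–A–A#.
The walk passes from B into C once, so the octave number goes from 2 to 3.

A♯3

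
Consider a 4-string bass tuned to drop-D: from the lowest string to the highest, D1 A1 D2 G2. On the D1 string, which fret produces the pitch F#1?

4

F#1 is 4 semitones above the open D1 (D–D#–E–F–F#), so it sits at fret 4.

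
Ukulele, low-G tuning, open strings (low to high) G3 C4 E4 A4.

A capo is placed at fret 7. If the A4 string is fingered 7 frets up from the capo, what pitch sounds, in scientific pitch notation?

B5

The capo raises the open A4 by 7 semitones to E5; fretting 7 more gives A4 + 7 + 7 = A4 + 14 semitones = B5.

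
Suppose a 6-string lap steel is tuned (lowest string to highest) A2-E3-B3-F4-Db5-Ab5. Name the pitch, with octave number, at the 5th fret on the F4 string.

The open F4 string plus 5 semitones: F–Gb–G–Ab–A–Bb.
No B→C boundary is crossed, so the octave stays at 4.
(Equivalently spelled A#4.)

Bb4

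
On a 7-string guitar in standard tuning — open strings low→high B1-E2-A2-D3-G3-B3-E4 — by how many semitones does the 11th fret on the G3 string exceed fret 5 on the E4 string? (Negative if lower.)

G3 at fret 11 → F#4 (MIDI 66); E4 at fret 5 → A4 (MIDI 69).
66 − 69 = -3, so the two pitches are 3 semitones apart.

-3 semitones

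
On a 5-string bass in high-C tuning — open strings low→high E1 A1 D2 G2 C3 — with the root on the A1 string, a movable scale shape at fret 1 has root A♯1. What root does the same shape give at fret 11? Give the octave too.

G♯2

Moving from fret 1 to fret 11 shifts the root by 10 semitones.
A♯1 up 10 semitones is G♯2.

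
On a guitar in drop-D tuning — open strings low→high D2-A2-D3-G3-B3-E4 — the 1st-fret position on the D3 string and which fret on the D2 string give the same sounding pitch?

D3 at fret 1 is D3 + 1 semitone = D#3.
The open D2 string is 12 semitones below the open D3, so the same pitch on the D2 string lies at fret 1 + 12 = 13.

13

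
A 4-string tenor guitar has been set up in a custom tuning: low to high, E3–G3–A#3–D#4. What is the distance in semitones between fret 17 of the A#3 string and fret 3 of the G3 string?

17 semitones

A#3 at fret 17 → D#5 (MIDI 75); G3 at fret 3 → A#3 (MIDI 58).
75 − 58 = 17, so the two pitches are 17 semitones apart, with D#5 the higher.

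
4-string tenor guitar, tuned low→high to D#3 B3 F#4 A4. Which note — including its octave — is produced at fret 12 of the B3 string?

The open B3 string plus 12 semitones: B–C–C#–D–…–A–A#–B.
The walk passes from B into C once, so the octave number goes from 3 to 4.

B4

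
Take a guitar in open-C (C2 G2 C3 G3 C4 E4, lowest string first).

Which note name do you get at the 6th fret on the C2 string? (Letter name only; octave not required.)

F#

C2 is MIDI 36. Adding 6 gives 42; 42 mod 12 = 6, i.e. F#.
(Equivalently spelled Gb.)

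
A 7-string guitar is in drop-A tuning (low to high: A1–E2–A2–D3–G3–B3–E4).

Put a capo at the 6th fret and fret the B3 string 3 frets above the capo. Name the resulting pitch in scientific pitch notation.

G♯4

The capo raises the open B3 by 6 semitones to F4; fretting 3 more gives B3 + 6 + 3 = B3 + 9 semitones = G♯4.
(Also written A♭.)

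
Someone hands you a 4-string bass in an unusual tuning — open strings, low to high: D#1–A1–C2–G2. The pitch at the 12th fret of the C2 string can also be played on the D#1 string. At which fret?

21

C2 at fret 12 is C2 + 12 semitones = C3.
The open D#1 string is 9 semitones below the open C2, so the same pitch on the D#1 string lies at fret 12 + 9 = 21.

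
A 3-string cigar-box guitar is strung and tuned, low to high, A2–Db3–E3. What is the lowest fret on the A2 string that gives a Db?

4

From A2, count semitones up the chromatic scale until reaching Db: A–Bb–B–C–Db — 4 steps.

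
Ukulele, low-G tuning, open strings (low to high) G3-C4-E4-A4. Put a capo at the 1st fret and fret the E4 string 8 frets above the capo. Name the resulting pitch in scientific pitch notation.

C#5

The capo raises the open E4 by 1 semitone to F4; fretting 8 more gives E4 + 1 + 8 = E4 + 9 semitones = C#5.
(Also written Db.)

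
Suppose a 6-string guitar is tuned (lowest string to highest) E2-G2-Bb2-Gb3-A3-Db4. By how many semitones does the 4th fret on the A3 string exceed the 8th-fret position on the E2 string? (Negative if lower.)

13 semitones

A3 at fret 4 → Db4 (MIDI 61); E2 at fret 8 → C3 (MIDI 48).
61 − 48 = 13, so the two pitches are 13 semitones apart.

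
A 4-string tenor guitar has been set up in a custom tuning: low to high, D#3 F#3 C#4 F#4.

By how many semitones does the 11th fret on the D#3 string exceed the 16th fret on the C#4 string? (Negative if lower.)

-15 semitones

D#3 at fret 11 → D4 (MIDI 62); C#4 at fret 16 → F5 (MIDI 77).
62 − 77 = -15, so the two pitches are 15 semitones apart.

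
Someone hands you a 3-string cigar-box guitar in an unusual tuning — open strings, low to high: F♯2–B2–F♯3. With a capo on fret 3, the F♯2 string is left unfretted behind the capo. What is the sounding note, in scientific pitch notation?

The capo raises the open F♯2 by 3 semitones to A2; fretting 0 more gives F♯2 + 3 + 0 = F♯2 + 3 semitones = A2.

A2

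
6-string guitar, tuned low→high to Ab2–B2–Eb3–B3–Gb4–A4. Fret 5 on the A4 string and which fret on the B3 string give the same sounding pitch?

A4 at fret 5 is A4 + 5 semitones = D5.
The open B3 string is 10 semitones below the open A4, so the same pitch on the B3 string lies at fret 5 + 10 = 15.

15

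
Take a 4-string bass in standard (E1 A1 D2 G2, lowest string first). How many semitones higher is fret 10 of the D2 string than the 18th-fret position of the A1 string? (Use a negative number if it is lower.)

-3 semitones

D2 at fret 10 → C3 (MIDI 48); A1 at fret 18 → D#3 (MIDI 51).
48 − 51 = -3, so the two pitches are 3 semitones apart.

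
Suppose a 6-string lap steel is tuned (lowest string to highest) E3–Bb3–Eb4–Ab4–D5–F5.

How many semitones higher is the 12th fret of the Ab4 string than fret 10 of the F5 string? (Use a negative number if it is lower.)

-7 semitones

Ab4 at fret 12 → Ab5 (MIDI 80); F5 at fret 10 → Eb6 (MIDI 87).
80 − 87 = -7, so the two pitches are 7 semitones apart.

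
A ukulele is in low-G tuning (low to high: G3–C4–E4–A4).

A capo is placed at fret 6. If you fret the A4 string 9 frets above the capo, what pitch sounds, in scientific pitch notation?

The capo raises the open A4 by 6 semitones to D#5; fretting 9 more gives A4 + 6 + 9 = A4 + 15 semitones = C6.

C6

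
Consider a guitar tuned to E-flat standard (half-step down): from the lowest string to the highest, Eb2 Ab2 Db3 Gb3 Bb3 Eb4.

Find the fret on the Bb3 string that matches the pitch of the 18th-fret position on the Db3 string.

9

Db3 at fret 18 is Db3 + 18 semitones = G4.
The open Bb3 string is 9 semitones above the open Db3, so the same pitch on the Bb3 string lies at fret 18 − 9 = 9.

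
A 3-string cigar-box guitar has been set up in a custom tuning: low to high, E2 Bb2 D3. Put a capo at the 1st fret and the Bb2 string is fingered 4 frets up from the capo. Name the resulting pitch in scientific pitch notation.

The capo raises the open Bb2 by 1 semitone to B2; fretting 4 more gives Bb2 + 1 + 4 = Bb2 + 5 semitones = Eb3.

Eb3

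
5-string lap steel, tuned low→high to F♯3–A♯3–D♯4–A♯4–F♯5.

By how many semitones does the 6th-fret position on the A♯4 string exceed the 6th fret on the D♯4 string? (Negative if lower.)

A♯4 at fret 6 → E5 (MIDI 76); D♯4 at fret 6 → A4 (MIDI 69).
76 − 69 = 7, so the two pitches are 7 semitones apart.

7 semitones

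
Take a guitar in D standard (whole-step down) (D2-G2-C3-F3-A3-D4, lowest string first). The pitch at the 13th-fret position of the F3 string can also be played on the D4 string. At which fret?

F3 at fret 13 is F3 + 13 semitones = F#4.
The open D4 string is 9 semitones above the open F3, so the same pitch on the D4 string lies at fret 13 − 9 = 4.

4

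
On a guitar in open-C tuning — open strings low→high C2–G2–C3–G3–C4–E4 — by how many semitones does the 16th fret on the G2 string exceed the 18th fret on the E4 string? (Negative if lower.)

-23 semitones

G2 at fret 16 → B3 (MIDI 59); E4 at fret 18 → A#5 (MIDI 82).
59 − 82 = -23, so the two pitches are 23 semitones apart.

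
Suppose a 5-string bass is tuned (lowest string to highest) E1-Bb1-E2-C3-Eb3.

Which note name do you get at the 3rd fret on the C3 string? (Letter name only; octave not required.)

Eb

C3 is MIDI 48. Adding 3 gives 51; 51 mod 12 = 3, i.e. Eb.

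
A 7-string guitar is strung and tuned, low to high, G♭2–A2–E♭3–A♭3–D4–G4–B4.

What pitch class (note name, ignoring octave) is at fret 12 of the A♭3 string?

The open A♭3 string plus 12 semitones: Ab–A–Bb–B–…–Gb–G–Ab.

A♭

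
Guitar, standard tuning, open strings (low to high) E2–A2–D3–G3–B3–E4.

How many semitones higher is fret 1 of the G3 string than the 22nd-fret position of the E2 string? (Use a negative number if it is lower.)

G3 at fret 1 → G♯3 (MIDI 56); E2 at fret 22 → D4 (MIDI 62).
56 − 62 = -6, so the two pitches are 6 semitones apart.

-6 semitones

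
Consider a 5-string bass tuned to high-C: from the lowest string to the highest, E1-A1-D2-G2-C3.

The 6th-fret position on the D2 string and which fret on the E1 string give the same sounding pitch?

16

D2 at fret 6 is D2 + 6 semitones = G#2.
The open E1 string is 10 semitones below the open D2, so the same pitch on the E1 string lies at fret 6 + 10 = 16.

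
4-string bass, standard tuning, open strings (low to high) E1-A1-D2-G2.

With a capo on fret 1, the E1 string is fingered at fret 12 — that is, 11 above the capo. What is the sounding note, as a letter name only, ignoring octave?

The capo raises the open E1 by 1 semitone to F1; fretting 11 more gives E1 + 1 + 11 = E1 + 12 semitones, landing on E.

E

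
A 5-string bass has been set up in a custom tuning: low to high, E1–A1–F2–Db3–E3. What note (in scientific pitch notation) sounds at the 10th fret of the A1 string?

A1 is MIDI 33. Adding 10 gives 43, which is G2.

G2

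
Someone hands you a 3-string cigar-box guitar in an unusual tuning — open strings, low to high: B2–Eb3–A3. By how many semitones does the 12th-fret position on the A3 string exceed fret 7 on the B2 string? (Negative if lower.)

15 semitones

A3 at fret 12 → A4 (MIDI 69); B2 at fret 7 → Gb3 (MIDI 54).
69 − 54 = 15, so the two pitches are 15 semitones apart.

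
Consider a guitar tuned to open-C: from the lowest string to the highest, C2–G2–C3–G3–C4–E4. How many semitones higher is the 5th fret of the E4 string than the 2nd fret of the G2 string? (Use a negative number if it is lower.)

E4 at fret 5 → A4 (MIDI 69); G2 at fret 2 → A2 (MIDI 45).
69 − 45 = 24, so the two pitches are 24 semitones apart.

24 semitones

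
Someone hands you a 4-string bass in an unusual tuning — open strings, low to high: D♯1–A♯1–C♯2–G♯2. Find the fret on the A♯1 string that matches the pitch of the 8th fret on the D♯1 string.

D♯1 at fret 8 is D♯1 + 8 semitones = B1.
The open A♯1 string is 7 semitones above the open D♯1, so the same pitch on the A♯1 string lies at fret 8 − 7 = 1.

1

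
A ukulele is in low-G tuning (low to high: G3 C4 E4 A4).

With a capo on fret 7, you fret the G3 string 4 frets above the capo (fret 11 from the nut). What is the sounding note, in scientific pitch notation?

The capo raises the open G3 by 7 semitones to D4; fretting 4 more gives G3 + 7 + 4 = G3 + 11 semitones = F#4.

F#4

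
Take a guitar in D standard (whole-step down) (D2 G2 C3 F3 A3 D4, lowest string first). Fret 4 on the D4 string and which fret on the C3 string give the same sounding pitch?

18

Fret 4 on D4 is MIDI 62 + 4 = 66 (F#4). On the C3 string (open MIDI 48), that pitch is 66 − 48 = fret 18.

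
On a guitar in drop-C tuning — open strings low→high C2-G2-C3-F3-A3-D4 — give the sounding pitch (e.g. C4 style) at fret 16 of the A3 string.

C♯5

A3 is MIDI 57. Adding 16 gives 73, which is C♯5.
(Equivalently spelled D♭5.)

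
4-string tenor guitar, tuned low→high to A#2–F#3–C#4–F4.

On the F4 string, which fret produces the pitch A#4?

A#4 is 5 semitones above the open F4 (F–F#–G–G#–A–A#), so it sits at fret 5.

5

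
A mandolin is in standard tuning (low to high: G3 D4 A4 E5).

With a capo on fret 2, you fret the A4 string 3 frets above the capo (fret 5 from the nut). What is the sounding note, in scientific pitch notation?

The capo raises the open A4 by 2 semitones to B4; fretting 3 more gives A4 + 2 + 3 = A4 + 5 semitones = D5.

D5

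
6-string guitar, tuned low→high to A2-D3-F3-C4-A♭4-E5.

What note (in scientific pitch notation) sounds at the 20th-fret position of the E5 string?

E5 is MIDI 76. Adding 20 gives 96, which is C7.

C7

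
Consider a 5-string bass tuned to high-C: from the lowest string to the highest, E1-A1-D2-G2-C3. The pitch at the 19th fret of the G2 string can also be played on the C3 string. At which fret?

G2 at fret 19 is G2 + 19 semitones = D4.
The open C3 string is 5 semitones above the open G2, so the same pitch on the C3 string lies at fret 19 − 5 = 14.

14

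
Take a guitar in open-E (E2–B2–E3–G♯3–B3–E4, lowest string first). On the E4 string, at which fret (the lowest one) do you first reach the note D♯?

From E4, count semitones up the chromatic scale until reaching D♯: E–F–F#–G–…–C#–D–D# — 11 steps.

11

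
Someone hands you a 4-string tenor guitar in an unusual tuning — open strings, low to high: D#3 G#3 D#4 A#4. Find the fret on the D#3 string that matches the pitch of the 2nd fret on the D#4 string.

D#4 at fret 2 is D#4 + 2 semitones = F4.
The open D#3 string is 12 semitones below the open D#4, so the same pitch on the D#3 string lies at fret 2 + 12 = 14.

14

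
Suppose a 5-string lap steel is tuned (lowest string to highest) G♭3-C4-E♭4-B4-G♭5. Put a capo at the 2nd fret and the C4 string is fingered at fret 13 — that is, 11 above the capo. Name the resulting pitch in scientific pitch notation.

D♭5

The capo raises the open C4 by 2 semitones to D4; fretting 11 more gives C4 + 2 + 11 = C4 + 13 semitones = D♭5.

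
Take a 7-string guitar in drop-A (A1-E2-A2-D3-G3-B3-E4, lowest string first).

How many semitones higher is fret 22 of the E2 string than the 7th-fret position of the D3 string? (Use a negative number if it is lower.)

5 semitones

E2 at fret 22 → D4 (MIDI 62); D3 at fret 7 → A3 (MIDI 57).
62 − 57 = 5, so the two pitches are 5 semitones apart.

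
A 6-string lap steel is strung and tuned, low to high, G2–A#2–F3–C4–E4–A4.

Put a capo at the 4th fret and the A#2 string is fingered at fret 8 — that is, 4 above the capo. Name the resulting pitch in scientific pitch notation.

The capo raises the open A#2 by 4 semitones to D3; fretting 4 more gives A#2 + 4 + 4 = A#2 + 8 semitones = F#3.

F#3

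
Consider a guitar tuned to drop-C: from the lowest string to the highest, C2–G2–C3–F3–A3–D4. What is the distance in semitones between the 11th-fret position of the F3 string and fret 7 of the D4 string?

F3 at fret 11 → E4 (MIDI 64); D4 at fret 7 → A4 (MIDI 69).
64 − 69 = -5, so the two pitches are 5 semitones apart, with A4 the higher.

5 semitones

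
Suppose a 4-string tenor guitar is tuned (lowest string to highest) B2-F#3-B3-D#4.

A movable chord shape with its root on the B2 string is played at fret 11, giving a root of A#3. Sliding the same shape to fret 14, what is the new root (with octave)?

C#4

Moving from fret 11 to fret 14 shifts the root by 3 semitones.
A#3 up 3 semitones is C#4.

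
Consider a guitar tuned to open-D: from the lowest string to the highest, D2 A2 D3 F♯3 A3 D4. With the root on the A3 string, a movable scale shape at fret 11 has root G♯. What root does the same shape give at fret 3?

C

Moving from fret 11 to fret 3 shifts the root by -8 semitones.
G♯ down 8 semitones is C.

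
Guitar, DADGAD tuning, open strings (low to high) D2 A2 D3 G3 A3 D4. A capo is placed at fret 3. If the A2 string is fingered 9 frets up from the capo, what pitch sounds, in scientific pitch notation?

A3

The capo raises the open A2 by 3 semitones to C3; fretting 9 more gives A2 + 3 + 9 = A2 + 12 semitones = A3.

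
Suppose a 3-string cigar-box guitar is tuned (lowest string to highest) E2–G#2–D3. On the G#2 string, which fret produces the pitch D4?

18

D4 is 18 semitones above the open G#2 (G#–A–A#–B–…–C–C#–D), so it sits at fret 18.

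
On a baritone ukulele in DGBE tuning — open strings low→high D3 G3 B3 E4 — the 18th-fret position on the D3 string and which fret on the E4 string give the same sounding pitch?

4

Fret 18 on D3 is MIDI 50 + 18 = 68 (G#4). On the E4 string (open MIDI 64), that pitch is 68 − 64 = fret 4.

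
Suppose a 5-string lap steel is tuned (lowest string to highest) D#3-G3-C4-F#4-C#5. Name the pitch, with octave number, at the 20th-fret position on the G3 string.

Each fret is one semitone, so G3 + 20 = D#5.
(Equivalently spelled Eb5.)

D#5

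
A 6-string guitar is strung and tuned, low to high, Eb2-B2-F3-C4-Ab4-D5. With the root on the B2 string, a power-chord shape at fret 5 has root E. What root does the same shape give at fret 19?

Gb

Moving from fret 5 to fret 19 shifts the root by 14 semitones.
E up 14 semitones is Gb.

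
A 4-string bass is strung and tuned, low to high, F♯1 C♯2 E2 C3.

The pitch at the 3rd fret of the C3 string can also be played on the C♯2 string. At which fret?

14

Fret 3 on C3 is MIDI 48 + 3 = 51 (D♯3). On the C♯2 string (open MIDI 37), that pitch is 51 − 37 = fret 14.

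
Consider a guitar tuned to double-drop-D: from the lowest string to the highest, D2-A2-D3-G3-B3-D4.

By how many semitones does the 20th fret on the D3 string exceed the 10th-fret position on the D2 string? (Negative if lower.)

D3 at fret 20 → A#4 (MIDI 70); D2 at fret 10 → C3 (MIDI 48).
70 − 48 = 22, so the two pitches are 22 semitones apart.

22 semitones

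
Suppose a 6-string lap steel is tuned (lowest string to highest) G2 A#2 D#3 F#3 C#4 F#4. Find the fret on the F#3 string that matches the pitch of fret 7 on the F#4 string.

Fret 7 on F#4 is MIDI 66 + 7 = 73 (C#5). On the F#3 string (open MIDI 54), that pitch is 73 − 54 = fret 19.

19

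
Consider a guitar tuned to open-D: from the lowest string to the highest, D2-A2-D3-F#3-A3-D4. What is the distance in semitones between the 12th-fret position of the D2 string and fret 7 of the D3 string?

7 semitones

D2 at fret 12 → D3 (MIDI 50); D3 at fret 7 → A3 (MIDI 57).
50 − 57 = -7, so the two pitches are 7 semitones apart, with A3 the higher.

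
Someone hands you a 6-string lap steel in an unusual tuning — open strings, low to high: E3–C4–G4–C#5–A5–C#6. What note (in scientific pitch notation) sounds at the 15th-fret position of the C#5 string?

E6

The open C#5 string plus 15 semitones: C#–D–D#–E–…–D–D#–E.
The walk passes from B into C once, so the octave number goes from 5 to 6.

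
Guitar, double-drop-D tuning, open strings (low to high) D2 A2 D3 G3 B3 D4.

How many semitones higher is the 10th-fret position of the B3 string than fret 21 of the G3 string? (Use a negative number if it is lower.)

B3 at fret 10 → A4 (MIDI 69); G3 at fret 21 → E5 (MIDI 76).
69 − 76 = -7, so the two pitches are 7 semitones apart.

-7 semitones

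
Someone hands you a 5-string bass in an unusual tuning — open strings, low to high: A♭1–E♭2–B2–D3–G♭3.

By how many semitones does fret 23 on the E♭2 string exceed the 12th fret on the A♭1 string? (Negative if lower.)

E♭2 at fret 23 → D4 (MIDI 62); A♭1 at fret 12 → A♭2 (MIDI 44).
62 − 44 = 18, so the two pitches are 18 semitones apart.

18 semitones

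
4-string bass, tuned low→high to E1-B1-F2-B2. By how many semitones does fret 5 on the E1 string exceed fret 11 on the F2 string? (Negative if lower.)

E1 at fret 5 → A1 (MIDI 33); F2 at fret 11 → E3 (MIDI 52).
33 − 52 = -19, so the two pitches are 19 semitones apart.

-19 semitones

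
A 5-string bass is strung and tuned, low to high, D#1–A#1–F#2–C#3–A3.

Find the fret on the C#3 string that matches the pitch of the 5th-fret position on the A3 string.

A3 at fret 5 is A3 + 5 semitones = D4.
The open C#3 string is 8 semitones below the open A3, so the same pitch on the C#3 string lies at fret 5 + 8 = 13.

13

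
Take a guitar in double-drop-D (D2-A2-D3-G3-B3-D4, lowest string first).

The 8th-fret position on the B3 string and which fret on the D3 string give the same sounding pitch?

Fret 8 on B3 is MIDI 59 + 8 = 67 (G4). On the D3 string (open MIDI 50), that pitch is 67 − 50 = fret 17.

17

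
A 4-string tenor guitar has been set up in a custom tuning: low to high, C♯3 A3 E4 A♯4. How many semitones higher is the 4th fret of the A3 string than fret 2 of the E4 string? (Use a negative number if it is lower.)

A3 at fret 4 → C♯4 (MIDI 61); E4 at fret 2 → F♯4 (MIDI 66).
61 − 66 = -5, so the two pitches are 5 semitones apart.

-5 semitones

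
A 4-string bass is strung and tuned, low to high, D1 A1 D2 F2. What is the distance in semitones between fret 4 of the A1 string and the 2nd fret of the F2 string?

6 semitones

A1 at fret 4 → C#2 (MIDI 37); F2 at fret 2 → G2 (MIDI 43).
37 − 43 = -6, so the two pitches are 6 semitones apart, with G2 the higher.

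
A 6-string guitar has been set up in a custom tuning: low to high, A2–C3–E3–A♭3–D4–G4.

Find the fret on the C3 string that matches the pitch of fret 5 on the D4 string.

19

Fret 5 on D4 is MIDI 62 + 5 = 67 (G4). On the C3 string (open MIDI 48), that pitch is 67 − 48 = fret 19.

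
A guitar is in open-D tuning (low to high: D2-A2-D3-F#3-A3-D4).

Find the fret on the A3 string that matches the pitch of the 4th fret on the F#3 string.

F#3 at fret 4 is F#3 + 4 semitones = A#3.
The open A3 string is 3 semitones above the open F#3, so the same pitch on the A3 string lies at fret 4 − 3 = 1.

1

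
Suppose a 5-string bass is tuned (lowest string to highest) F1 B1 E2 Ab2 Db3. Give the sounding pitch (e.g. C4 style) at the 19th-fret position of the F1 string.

C3

Each fret is one semitone, so F1 + 19 = C3.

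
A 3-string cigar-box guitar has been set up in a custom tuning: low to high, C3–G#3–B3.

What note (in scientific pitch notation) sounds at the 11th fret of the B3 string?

A#4

B3 is MIDI 59. Adding 11 gives 70, which is A#4.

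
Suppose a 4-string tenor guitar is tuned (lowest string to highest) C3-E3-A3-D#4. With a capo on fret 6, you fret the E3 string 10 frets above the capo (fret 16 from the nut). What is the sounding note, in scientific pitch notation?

The capo raises the open E3 by 6 semitones to A#3; fretting 10 more gives E3 + 6 + 10 = E3 + 16 semitones = G#4.
(Also written Ab.)

G#4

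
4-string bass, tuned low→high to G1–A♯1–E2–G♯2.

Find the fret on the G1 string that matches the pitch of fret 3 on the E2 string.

12

E2 at fret 3 is E2 + 3 semitones = G2.
The open G1 string is 9 semitones below the open E2, so the same pitch on the G1 string lies at fret 3 + 9 = 12.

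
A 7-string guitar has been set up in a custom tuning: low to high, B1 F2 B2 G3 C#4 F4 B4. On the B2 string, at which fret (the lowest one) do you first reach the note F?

From B2, count semitones up the chromatic scale until reaching F: B–C–C#–D–D#–E–F — 6 steps.

6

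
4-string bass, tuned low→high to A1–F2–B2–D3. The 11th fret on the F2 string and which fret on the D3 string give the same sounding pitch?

2

F2 at fret 11 is F2 + 11 semitones = E3.
The open D3 string is 9 semitones above the open F2, so the same pitch on the D3 string lies at fret 11 − 9 = 2.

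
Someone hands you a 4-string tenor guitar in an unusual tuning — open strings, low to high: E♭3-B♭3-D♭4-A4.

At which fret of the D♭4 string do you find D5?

D5 is 13 semitones above the open D♭4 (Db–D–Eb–E–…–C–Db–D), so it sits at fret 13.

13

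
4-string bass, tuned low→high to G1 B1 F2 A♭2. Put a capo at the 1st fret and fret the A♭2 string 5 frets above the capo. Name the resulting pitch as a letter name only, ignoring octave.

D

The capo raises the open A♭2 by 1 semitone to A2; fretting 5 more gives A♭2 + 1 + 5 = A♭2 + 6 semitones, landing on D.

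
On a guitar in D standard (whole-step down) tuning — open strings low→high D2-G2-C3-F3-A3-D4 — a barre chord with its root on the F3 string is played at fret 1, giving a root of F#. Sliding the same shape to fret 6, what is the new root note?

B

Moving from fret 1 to fret 6 shifts the root by 5 semitones.
F# up 5 semitones is B.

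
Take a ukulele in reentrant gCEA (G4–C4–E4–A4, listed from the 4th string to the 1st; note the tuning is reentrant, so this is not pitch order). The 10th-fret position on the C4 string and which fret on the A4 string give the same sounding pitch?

C4 at fret 10 is C4 + 10 semitones = A♯4.
The open A4 string is 9 semitones above the open C4, so the same pitch on the A4 string lies at fret 10 − 9 = 1.

1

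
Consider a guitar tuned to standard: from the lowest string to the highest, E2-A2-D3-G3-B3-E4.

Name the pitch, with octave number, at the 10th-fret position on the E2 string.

The open E2 string plus 10 semitones: E–F–F#–G–…–C–C#–D.
The walk passes from B into C once, so the octave number goes from 2 to 3.

D3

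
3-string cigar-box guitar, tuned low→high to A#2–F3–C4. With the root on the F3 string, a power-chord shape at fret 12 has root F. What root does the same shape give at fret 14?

G

Moving from fret 12 to fret 14 shifts the root by 2 semitones.
F up 2 semitones is G.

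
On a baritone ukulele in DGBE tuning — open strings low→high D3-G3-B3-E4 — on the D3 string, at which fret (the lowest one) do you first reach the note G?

From D3, count semitones up the chromatic scale until reaching G: D–D#–E–F–F#–G — 5 steps.

5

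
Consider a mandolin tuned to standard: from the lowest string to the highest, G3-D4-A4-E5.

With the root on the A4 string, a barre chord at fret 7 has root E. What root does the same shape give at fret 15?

Moving from fret 7 to fret 15 shifts the root by 8 semitones.
E up 8 semitones is C.

C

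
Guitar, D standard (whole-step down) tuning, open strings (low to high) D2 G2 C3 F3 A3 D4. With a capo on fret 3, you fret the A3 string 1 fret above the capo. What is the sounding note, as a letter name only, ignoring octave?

The capo raises the open A3 by 3 semitones to C4; fretting 1 more gives A3 + 3 + 1 = A3 + 4 semitones, landing on C#.
(Also written Db.)

C#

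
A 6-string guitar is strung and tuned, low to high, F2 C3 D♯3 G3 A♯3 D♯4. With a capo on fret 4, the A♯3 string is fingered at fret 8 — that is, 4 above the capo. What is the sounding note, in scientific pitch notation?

The capo raises the open A♯3 by 4 semitones to D4; fretting 4 more gives A♯3 + 4 + 4 = A♯3 + 8 semitones = F♯4.

F♯4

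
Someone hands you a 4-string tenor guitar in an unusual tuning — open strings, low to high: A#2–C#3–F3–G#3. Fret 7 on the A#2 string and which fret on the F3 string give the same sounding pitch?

0

Fret 7 on A#2 is MIDI 46 + 7 = 53 (F3). On the F3 string (open MIDI 53), that pitch is 53 − 53 = fret 0.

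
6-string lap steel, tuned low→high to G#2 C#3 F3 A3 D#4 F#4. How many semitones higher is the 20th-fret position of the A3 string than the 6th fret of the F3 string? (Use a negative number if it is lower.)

18 semitones

A3 at fret 20 → F5 (MIDI 77); F3 at fret 6 → B3 (MIDI 59).
77 − 59 = 18, so the two pitches are 18 semitones apart.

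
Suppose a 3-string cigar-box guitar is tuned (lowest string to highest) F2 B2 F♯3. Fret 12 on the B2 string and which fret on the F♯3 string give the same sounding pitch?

5

B2 at fret 12 is B2 + 12 semitones = B3.
The open F♯3 string is 7 semitones above the open B2, so the same pitch on the F♯3 string lies at fret 12 − 7 = 5.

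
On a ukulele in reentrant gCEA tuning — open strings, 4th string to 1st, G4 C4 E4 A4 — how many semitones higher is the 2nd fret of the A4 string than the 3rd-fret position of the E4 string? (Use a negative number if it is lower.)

4 semitones

A4 at fret 2 → B4 (MIDI 71); E4 at fret 3 → G4 (MIDI 67).
71 − 67 = 4, so the two pitches are 4 semitones apart.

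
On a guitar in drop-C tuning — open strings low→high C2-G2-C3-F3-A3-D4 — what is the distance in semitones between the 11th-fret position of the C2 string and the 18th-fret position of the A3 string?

28 semitones

C2 at fret 11 → B2 (MIDI 47); A3 at fret 18 → D♯5 (MIDI 75).
47 − 75 = -28, so the two pitches are 28 semitones apart, with D♯5 the higher.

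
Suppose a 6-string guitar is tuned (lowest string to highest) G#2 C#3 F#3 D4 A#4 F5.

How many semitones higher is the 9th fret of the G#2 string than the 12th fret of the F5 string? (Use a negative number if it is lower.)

-36 semitones

G#2 at fret 9 → F3 (MIDI 53); F5 at fret 12 → F6 (MIDI 89).
53 − 89 = -36, so the two pitches are 36 semitones apart.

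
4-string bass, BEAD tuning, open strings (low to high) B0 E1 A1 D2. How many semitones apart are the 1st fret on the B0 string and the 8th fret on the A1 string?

17 semitones

B0 at fret 1 → C1 (MIDI 24); A1 at fret 8 → F2 (MIDI 41).
24 − 41 = -17, so the two pitches are 17 semitones apart, with F2 the higher.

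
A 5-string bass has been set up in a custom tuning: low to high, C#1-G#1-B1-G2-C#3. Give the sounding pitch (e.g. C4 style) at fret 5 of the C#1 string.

The open C#1 string plus 5 semitones: C#–D–D#–E–F–F#.
No B→C boundary is crossed, so the octave stays at 1.
(Equivalently spelled Gb1.)

F#1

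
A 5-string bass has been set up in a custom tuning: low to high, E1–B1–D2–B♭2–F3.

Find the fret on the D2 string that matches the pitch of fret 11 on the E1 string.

E1 at fret 11 is E1 + 11 semitones = E♭2.
The open D2 string is 10 semitones above the open E1, so the same pitch on the D2 string lies at fret 11 − 10 = 1.

1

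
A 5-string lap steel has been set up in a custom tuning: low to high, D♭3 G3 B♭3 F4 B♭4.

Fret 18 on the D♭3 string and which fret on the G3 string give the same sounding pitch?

D♭3 at fret 18 is D♭3 + 18 semitones = G4.
The open G3 string is 6 semitones above the open D♭3, so the same pitch on the G3 string lies at fret 18 − 6 = 12.

12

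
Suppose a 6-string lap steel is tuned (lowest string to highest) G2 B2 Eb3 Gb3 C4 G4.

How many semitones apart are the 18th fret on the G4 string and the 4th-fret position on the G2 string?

G4 at fret 18 → Db6 (MIDI 85); G2 at fret 4 → B2 (MIDI 47).
85 − 47 = 38, so the two pitches are 38 semitones apart, with Db6 the higher.

38 semitones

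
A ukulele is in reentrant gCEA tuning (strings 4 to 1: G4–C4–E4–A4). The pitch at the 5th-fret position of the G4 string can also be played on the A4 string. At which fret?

G4 at fret 5 is G4 + 5 semitones = C5.
The open A4 string is 2 semitones above the open G4, so the same pitch on the A4 string lies at fret 5 − 2 = 3.

3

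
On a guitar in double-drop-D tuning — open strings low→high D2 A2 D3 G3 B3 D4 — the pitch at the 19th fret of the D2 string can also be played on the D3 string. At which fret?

7

Fret 19 on D2 is MIDI 38 + 19 = 57 (A3). On the D3 string (open MIDI 50), that pitch is 57 − 50 = fret 7.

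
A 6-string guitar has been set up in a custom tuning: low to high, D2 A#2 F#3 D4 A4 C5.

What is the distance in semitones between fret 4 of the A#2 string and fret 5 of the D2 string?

7 semitones

A#2 at fret 4 → D3 (MIDI 50); D2 at fret 5 → G2 (MIDI 43).
50 − 43 = 7, so the two pitches are 7 semitones apart, with D3 the higher.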